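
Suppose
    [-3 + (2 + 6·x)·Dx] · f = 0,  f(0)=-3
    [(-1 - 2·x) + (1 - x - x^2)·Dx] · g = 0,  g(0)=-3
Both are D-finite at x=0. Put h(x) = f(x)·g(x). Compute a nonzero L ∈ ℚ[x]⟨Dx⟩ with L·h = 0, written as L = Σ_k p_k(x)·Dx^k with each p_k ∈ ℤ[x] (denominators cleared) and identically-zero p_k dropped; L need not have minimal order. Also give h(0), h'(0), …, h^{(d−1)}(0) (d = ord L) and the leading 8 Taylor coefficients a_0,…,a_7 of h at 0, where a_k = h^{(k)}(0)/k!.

L = (5 + 7·x + 9·x^2) + (-2 - 4·x + 8·x^2 + 6·x^3)·Dx  (order 1).
h: a_k = 9, 45/2, 171/8, 945/16, 6651/128, 43731/256, 90351/1024, 1180089/2048, …
ICs: h(0) = 9.

f: a_k = -3, -9/2, 27/8, -81/16, 1215/128, -5103/256, 45927/1024, -216513/2048, …
g: a_k = -3, -3, -6, -9, -15, -24, -39, -63, …
f·g: L₀ = L_f ⊗_s L_g, ord ≤ 1·1.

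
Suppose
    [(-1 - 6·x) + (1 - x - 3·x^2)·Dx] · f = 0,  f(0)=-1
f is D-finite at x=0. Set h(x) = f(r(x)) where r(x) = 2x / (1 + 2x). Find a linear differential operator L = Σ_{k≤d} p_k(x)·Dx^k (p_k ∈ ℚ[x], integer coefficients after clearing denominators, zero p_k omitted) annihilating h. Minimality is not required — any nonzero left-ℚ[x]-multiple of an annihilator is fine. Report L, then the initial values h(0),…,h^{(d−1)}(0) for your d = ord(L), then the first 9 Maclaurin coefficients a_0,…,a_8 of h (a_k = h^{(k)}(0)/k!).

L = (2 + 28·x) + (-1 - 4·x + 8·x^2 + 24·x^3)·Dx  (order 1).
h: a_k = -1, -2, -12, 0, -144, 288, -2304, 8064, -43776, …
ICs: h(0) = -1.

f: a_k = -1, -1, -4, -7, -19, -40, -97, -217, -508, …
Substitute x→r, Dx→(1/r')Dx; clear ⇒ L₀.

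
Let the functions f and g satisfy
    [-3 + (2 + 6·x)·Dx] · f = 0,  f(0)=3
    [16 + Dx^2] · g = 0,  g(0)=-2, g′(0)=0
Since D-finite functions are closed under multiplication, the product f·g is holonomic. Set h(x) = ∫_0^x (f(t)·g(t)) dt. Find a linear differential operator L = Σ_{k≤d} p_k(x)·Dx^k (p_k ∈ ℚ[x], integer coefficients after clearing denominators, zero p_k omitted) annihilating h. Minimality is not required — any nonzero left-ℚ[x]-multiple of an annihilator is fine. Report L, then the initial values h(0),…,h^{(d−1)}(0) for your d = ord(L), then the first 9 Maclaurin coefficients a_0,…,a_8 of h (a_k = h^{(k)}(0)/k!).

f: a_k = 3, 9/2, -27/8, 81/16, -1215/128, 5103/256, -45927/1024, 216513/2048, -8444007/32768, …
g: a_k = -2, 0, 16, 0, -64/3, 0, 512/45, 0, -1024/315, …
f·g: L₀ = L_f ⊗_s L_g, ord ≤ 1·2.
Integrate: L := L₀·Dx.
L = (91 + 384·x + 576·x^2)·Dx + (-12 - 36·x)·Dx^2 + (4 + 24·x + 36·x^2)·Dx^3  (order 3).
h: a_k = 0, -6, -9/2, 73/4, 495/32, -6337/320, -2341/256, 337609/53760, 259579/40960, …
ICs: h(0) = 0, h′(0) = -6, h′′(0) = -9.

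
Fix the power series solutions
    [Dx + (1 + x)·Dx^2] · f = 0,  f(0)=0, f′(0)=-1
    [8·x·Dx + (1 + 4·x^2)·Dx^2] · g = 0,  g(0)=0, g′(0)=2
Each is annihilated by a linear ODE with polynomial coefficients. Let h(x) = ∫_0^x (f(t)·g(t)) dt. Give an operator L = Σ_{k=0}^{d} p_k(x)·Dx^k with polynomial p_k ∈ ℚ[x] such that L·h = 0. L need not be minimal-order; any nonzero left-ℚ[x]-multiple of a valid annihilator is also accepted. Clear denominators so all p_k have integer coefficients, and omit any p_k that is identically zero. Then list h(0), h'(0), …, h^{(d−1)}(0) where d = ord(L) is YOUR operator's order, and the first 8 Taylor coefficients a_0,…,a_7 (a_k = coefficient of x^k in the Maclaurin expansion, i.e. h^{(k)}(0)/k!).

f: a_k = 0, -1, 1/2, -1/3, 1/4, -1/5, 1/6, -1/7, …
g: a_k = 0, 2, 0, -8/3, 0, 32/5, 0, -128/7, …
L₀ := L_f ⊗_s L_g (sym. prod.), ord ≤ 4.
h=∫h₀ ⇒ L = L₀·Dx.
L = (288 + 560·x + 3584·x^2 + 8640·x^3 + 7680·x^4 + 3328·x^5 + 1024·x^7)·Dx^2 + (258 + 1840·x + 6992·x^2 + 19264·x^3 + 29440·x^4 + 23808·x^5 + 8960·x^6 + 3072·x^7 + 3584·x^8)·Dx^3 + (36 + 628·x + 2496·x^2 + 6192·x^3 + 12288·x^4 + 15936·x^5 + 12288·x^6 + 5376·x^7 + 3072·x^8 + 2048·x^9)·Dx^4 + (17 + 66·x + 241·x^2 + 608·x^3 + 1152·x^4 + 1728·x^5 + 2016·x^6 + 1536·x^7 + 768·x^8 + 512·x^9 + 256·x^10)·Dx^5  (order 5).
h: a_k = 0, 0, 0, -2/3, 1/4, 2/5, -5/36, -38/45, …
ICs: h(0) = 0, h′(0) = 0, h′′(0) = 0, h′′′(0) = -4, h′′′′(0) = 6.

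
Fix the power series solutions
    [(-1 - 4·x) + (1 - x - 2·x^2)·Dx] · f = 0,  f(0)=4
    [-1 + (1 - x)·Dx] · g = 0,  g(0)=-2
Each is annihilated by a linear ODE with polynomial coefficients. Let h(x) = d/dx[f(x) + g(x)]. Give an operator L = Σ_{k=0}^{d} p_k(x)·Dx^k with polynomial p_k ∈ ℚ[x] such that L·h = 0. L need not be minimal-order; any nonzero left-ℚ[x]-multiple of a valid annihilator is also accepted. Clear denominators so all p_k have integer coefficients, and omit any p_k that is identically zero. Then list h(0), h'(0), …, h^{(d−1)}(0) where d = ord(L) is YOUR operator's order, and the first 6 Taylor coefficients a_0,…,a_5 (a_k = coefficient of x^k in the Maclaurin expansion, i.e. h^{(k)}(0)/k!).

f: a_k = 4, 4, 12, 20, 44, 84, …
g: a_k = -2, -2, -2, -2, -2, -2, …
Weyl lclm of L_f,L_g ⇒ L₀ (ord ≤ 2).
h=h₀': d/dx-closure on L₀ ⇒ L.
L = (-6 - 48·x - 96·x^3 + 24·x^4) + (6 + 18·x - 12·x^2 + 24·x^3 - 90·x^4 + 24·x^5)·Dx + (-1 + 2·x - 5·x^2 + 12·x^3 + 2·x^4 - 14·x^5 + 4·x^6)·Dx^2  (order 2).
h: a_k = 2, 20, 54, 168, 410, 1020, …
ICs: h(0) = 2, h′(0) = 20.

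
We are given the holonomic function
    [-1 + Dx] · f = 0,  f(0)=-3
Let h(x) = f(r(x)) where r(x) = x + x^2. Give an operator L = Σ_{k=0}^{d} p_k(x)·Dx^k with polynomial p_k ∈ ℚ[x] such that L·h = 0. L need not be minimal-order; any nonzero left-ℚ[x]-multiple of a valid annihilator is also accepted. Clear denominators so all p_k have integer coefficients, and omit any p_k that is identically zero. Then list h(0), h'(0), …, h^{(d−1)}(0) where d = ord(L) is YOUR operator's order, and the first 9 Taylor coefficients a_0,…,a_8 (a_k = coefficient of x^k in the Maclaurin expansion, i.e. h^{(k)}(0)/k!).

L = (-1 - 2·x) + Dx  (order 1).
h: a_k = -3, -3, -9/2, -7/2, -25/8, -81/40, -331/240, -1303/1680, -1979/4480, …
ICs: h(0) = -3.

f: a_k = -3, -3, -3/2, -1/2, -1/8, -1/40, -1/240, -1/1680, -1/13440, …
Change of var in L_f (x↦r) gives L₀.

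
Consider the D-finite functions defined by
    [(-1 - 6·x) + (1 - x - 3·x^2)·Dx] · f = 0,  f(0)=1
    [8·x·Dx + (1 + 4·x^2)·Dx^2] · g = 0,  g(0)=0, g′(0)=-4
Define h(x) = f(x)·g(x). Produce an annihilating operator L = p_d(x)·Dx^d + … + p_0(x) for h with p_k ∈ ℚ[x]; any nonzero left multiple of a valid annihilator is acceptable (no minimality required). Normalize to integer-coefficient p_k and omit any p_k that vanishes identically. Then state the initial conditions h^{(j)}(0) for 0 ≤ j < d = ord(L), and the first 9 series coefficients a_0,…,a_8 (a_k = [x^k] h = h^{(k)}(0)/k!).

f: a_k = 1, 1, 4, 7, 19, 40, 97, 217, 508, …
g: a_k = 0, -4, 0, 16/3, 0, -64/5, 0, 256/7, 0, …
L₀ := L_f ⊗_s L_g (sym. prod.), ord ≤ 2.
L = (6 + 8·x + 72·x^2) + (2 + 4·x + 16·x^2 + 72·x^3)·Dx + (-1 + x - x^2 + 4·x^3 + 12·x^4)·Dx^2  (order 2).
h: a_k = 0, -4, -4, -32/3, -68/3, -1012/15, -2032/15, -31636/105, -74308/105, …
ICs: h(0) = 0, h′(0) = -4.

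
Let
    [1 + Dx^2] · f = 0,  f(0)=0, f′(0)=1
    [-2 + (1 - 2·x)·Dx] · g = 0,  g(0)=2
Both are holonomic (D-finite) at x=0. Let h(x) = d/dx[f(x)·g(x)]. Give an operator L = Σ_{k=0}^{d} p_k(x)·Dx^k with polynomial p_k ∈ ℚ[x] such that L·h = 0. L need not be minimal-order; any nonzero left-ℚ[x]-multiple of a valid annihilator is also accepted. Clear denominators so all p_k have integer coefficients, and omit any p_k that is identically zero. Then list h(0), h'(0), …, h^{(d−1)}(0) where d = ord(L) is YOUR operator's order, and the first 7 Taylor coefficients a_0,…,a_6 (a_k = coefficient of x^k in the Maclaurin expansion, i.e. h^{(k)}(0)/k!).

f: a_k = 0, 1, 0, -1/6, 0, 1/120, 0, …
g: a_k = 2, 4, 8, 16, 32, 64, 128, …
Product ⇒ symmetric product L₀, ord ≤ 2.
Derive L from L₀ (diff closure).
L = (-7 - 4·x + 4·x^2) + (-4 + 8·x)·Dx + (1 - 4·x + 4·x^2)·Dx^2  (order 2).
h: a_k = 2, 8, 23, 184/3, 1841/12, 1841/5, 309287/360, …
ICs: h(0) = 2, h′(0) = 8.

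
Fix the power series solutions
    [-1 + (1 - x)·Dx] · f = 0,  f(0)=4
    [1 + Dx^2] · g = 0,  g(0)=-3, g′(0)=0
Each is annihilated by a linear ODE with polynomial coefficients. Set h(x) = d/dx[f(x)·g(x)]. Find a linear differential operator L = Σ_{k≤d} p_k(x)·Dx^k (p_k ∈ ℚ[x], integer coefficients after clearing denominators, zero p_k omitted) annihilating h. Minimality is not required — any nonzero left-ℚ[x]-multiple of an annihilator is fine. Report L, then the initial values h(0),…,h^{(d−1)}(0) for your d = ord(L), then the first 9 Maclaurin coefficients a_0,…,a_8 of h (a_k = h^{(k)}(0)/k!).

L = (-1 - 2·x + x^2) + (-2 + 2·x)·Dx + (1 - 2·x + x^2)·Dx^2  (order 2).
h: a_k = -12, -12, -18, -26, -65/2, -389/10, -2723/60, -4357/84, -13071/224, …
ICs: h(0) = -12, h′(0) = -12.

f: a_k = 4, 4, 4, 4, 4, 4, 4, 4, 4, …
g: a_k = -3, 0, 3/2, 0, -1/8, 0, 1/240, 0, -1/13440, …
h₀=f·g: eliminate ⇒ L₀, order ≤ 1·2.
Derive L from L₀ (diff closure).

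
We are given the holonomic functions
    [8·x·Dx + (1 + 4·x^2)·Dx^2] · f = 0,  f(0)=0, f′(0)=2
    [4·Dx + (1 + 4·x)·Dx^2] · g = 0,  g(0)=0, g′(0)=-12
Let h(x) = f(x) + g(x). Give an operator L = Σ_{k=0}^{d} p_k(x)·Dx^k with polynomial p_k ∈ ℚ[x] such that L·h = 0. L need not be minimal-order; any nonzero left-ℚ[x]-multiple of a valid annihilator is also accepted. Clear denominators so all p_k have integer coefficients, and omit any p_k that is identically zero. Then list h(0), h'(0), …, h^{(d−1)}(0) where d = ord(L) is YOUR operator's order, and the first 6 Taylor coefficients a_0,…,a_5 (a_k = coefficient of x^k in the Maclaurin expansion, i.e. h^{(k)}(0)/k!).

L = (-8 - 96·x + 96·x^2 + 128·x^3)·Dx + (-10 - 16·x - 72·x^2 + 192·x^3 + 256·x^4)·Dx^2 + (-1 - 2·x + 8·x^2 + 8·x^3 + 48·x^4 + 64·x^5)·Dx^3  (order 3).
h: a_k = 0, -10, 24, -200/3, 192, -608, …
ICs: h(0) = 0, h′(0) = -10, h′′(0) = 48.

f: a_k = 0, 2, 0, -8/3, 0, 32/5, …
g: a_k = 0, -12, 24, -64, 192, -3072/5, …
Weyl lclm of L_f,L_g ⇒ L₀ (ord ≤ 4).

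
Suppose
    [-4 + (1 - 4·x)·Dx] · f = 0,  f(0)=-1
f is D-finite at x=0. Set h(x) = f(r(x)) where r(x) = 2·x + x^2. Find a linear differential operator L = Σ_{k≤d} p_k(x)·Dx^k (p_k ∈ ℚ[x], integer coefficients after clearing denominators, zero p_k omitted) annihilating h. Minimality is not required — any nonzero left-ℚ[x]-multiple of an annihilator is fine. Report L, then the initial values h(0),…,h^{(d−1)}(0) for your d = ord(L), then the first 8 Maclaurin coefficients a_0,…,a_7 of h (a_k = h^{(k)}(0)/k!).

L = (8 + 8·x) + (-1 + 8·x + 4·x^2)·Dx  (order 1).
h: a_k = -1, -8, -68, -576, -4880, -41344, -350272, -2967552, …
ICs: h(0) = -1.

f: a_k = -1, -4, -16, -64, -256, -1024, -4096, -16384, …
h₀=f(r): pull back L_f along r ⇒ L₀.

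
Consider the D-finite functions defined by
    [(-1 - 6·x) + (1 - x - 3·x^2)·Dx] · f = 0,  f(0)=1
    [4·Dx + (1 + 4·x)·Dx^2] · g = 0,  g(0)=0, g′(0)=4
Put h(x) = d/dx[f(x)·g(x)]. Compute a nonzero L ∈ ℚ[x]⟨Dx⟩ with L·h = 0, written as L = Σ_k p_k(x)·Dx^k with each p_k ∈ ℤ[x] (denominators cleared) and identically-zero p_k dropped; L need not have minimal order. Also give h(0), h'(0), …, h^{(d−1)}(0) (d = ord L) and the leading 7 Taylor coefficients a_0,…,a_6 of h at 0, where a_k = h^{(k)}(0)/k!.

f: a_k = 1, 1, 4, 7, 19, 40, 97, …
g: a_k = 0, 4, -8, 64/3, -64, 1024/5, -2048/3, …
L₀ := L_f ⊗_s L_g (sym. prod.), ord ≤ 2.
h₀' ⇒ L via d/dx closure of L₀.
L = (218 + 1080·x + 2592·x^2) + (-1 + 142·x + 1224·x^2 + 2016·x^3)·Dx + (-5 - 39·x - 37·x^2 + 228·x^3 + 288·x^4)·Dx^2  (order 2).
h: a_k = 4, -8, 88, -560/3, 3692/3, -17296/5, 262756/15, …
ICs: h(0) = 4, h′(0) = -8.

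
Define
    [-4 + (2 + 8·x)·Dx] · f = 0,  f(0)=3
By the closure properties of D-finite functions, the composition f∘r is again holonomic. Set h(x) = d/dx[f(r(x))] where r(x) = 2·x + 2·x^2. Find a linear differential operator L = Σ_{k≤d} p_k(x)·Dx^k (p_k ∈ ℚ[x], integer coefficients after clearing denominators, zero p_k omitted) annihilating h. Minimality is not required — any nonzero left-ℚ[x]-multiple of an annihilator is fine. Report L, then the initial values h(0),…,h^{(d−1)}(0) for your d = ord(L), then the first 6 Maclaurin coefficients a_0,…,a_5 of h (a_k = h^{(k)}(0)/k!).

f: a_k = 3, 6, -6, 12, -30, 84, …
f∘r: x↦r, Dx↦Dx/r' in L_f ⇒ L₀.
h=h₀': d/dx-closure on L₀ ⇒ L.
L = -2 + (-1 - 10·x - 24·x^2 - 16·x^3)·Dx  (order 1).
h: a_k = 12, -24, 144, -864, 5280, -32832, …
ICs: h(0) = 12.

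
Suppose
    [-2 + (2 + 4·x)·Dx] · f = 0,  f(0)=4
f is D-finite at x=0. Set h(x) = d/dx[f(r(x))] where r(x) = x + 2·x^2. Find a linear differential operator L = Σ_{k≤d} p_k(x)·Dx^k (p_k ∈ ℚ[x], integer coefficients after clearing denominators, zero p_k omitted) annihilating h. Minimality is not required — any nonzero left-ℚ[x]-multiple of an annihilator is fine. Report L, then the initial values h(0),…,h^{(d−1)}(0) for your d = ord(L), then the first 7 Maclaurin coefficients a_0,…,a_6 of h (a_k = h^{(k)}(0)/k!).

L = 3 + (-1 - 6·x - 12·x^2 - 16·x^3)·Dx  (order 1).
h: a_k = 4, 12, -18, 6, 75/2, -171/2, 147/4, …
ICs: h(0) = 4.

f: a_k = 4, 4, -2, 2, -5/2, 7/2, -21/4, …
L₀ from L_f via x↦r, Dx↦r'^{-1}Dx.
h₀' ⇒ L via d/dx closure of L₀.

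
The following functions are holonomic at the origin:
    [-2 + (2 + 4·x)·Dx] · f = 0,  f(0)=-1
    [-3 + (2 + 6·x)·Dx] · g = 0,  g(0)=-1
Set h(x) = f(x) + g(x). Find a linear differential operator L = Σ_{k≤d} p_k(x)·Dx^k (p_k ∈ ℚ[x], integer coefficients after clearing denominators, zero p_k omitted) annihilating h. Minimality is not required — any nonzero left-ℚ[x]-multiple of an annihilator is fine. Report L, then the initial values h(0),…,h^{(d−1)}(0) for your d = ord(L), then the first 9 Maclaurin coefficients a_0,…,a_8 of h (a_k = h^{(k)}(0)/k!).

f: a_k = -1, -1, 1/2, -1/2, 5/8, -7/8, 21/16, -33/16, 429/128, …
g: a_k = -1, -3/2, 9/8, -27/16, 405/128, -1701/256, 15309/1024, -72171/2048, 2814669/32768, …
Sum ⇒ L₀ = lclm(L_f,L_g) in ℚ(x)⟨Dx⟩.
L = -3 + (5 + 12·x)·Dx + (2 + 10·x + 12·x^2)·Dx^2  (order 2).
h: a_k = -2, -5/2, 13/8, -35/16, 485/128, -1925/256, 16653/1024, -76395/2048, 2924493/32768, …
ICs: h(0) = -2, h′(0) = -5/2.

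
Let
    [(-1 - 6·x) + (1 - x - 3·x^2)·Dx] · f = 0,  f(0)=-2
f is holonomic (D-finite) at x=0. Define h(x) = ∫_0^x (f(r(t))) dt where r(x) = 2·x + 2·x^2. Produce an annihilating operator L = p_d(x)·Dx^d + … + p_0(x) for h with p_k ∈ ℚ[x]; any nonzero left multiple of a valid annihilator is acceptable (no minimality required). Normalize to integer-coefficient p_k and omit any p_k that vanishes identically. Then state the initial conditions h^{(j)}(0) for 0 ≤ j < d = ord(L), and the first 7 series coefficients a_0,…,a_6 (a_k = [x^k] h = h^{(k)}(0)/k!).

L = (2 + 28·x + 72·x^2 + 48·x^3)·Dx + (-1 + 2·x + 14·x^2 + 24·x^3 + 12·x^4)·Dx^2  (order 2).
h: a_k = 0, -2, -2, -12, -44, -976/5, -888, …
ICs: h(0) = 0, h′(0) = -2.

f: a_k = -2, -2, -8, -14, -38, -80, -194, …
Change of var in L_f (x↦r) gives L₀.
Integrate: L := L₀·Dx.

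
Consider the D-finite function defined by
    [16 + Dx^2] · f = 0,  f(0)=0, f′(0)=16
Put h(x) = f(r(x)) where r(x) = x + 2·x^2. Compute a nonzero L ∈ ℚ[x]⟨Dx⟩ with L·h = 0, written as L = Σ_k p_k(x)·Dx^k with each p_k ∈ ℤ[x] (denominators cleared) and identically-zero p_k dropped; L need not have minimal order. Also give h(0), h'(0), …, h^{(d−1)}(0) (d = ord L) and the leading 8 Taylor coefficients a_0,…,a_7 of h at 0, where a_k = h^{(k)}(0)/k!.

f: a_k = 0, 16, 0, -128/3, 0, 512/15, 0, -4096/315, …
L₀ from L_f via x↦r, Dx↦r'^{-1}Dx.
L = (16 + 192·x + 768·x^2 + 1024·x^3) - 4·Dx + (1 + 4·x)·Dx^2  (order 2).
h: a_k = 0, 16, 32, -128/3, -256, -7168/15, 0, 425984/315, …
ICs: h(0) = 0, h′(0) = 16.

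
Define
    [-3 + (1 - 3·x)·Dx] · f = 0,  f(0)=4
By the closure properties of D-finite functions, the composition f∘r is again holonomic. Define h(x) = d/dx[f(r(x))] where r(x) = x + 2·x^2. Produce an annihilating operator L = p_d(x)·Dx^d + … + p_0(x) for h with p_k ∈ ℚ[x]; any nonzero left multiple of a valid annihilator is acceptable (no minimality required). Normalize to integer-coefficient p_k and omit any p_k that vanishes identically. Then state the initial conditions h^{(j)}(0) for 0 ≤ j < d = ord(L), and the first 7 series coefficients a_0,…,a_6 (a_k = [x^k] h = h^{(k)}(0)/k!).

L = (10 + 36·x + 72·x^2) + (-1 - x + 18·x^2 + 24·x^3)·Dx  (order 1).
h: a_k = 12, 120, 756, 4464, 24300, 127656, 650916, …
ICs: h(0) = 12.

f: a_k = 4, 12, 36, 108, 324, 972, 2916, …
Substitute x→r, Dx→(1/r')Dx; clear ⇒ L₀.
Derive L from L₀ (diff closure).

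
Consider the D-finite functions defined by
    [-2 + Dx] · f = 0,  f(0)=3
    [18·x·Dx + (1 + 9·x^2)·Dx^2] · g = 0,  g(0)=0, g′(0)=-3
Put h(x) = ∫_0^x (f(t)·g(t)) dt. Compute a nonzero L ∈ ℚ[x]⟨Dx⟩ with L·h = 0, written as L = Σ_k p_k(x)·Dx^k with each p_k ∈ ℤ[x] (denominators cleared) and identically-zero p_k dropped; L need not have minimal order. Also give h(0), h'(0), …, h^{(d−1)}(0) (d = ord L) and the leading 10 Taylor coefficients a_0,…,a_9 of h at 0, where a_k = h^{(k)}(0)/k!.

L = (4 - 36·x + 36·x^2)·Dx + (-4 + 18·x - 36·x^2)·Dx^2 + (1 + 9·x^2)·Dx^3  (order 3).
h: a_k = 0, 0, -9/2, -6, 9/4, 42/5, -163/10, -258/7, 23201/280, 11810/63, …
ICs: h(0) = 0, h′(0) = 0, h′′(0) = -9.

f: a_k = 3, 6, 6, 4, 2, 4/5, 4/15, 8/105, 2/105, 4/945, …
g: a_k = 0, -3, 0, 9, 0, -243/5, 0, 2187/7, 0, -2187, …
Product ⇒ symmetric product L₀, ord ≤ 2.
h=∫h₀ ⇒ L = L₀·Dx.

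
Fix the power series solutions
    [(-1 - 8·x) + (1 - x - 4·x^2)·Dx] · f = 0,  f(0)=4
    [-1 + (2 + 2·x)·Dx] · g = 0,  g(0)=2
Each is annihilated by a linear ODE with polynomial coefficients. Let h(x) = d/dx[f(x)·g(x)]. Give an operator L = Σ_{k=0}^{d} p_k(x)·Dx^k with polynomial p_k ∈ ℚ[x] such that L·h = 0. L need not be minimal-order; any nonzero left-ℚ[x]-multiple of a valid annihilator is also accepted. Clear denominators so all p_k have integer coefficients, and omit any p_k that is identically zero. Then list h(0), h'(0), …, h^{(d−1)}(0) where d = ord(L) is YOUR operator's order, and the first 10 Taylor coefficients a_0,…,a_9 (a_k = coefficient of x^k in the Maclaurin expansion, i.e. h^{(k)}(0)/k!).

f: a_k = 4, 4, 20, 36, 116, 260, 724, 1764, 4660, 11716, …
g: a_k = 2, 1, -1/4, 1/8, -5/64, 7/128, -21/512, 33/1024, -429/16384, 715/32768, …
L₀ := L_f ⊗_s L_g (sym. prod.), ord ≤ 1.
h=h₀': d/dx-closure on L₀ ⇒ L.
L = (43 + 210·x + 603·x^2 + 680·x^3 + 240·x^4) + (-6 - 34·x + 6·x^2 + 194·x^3 + 256·x^4 + 96·x^5)·Dx  (order 1).
h: a_k = 12, 86, 549/2, 4211/4, 100705/32, 645885/64, 7525945/256, 44759491/512, 2044232793/8192, 11704245945/16384, …
ICs: h(0) = 12.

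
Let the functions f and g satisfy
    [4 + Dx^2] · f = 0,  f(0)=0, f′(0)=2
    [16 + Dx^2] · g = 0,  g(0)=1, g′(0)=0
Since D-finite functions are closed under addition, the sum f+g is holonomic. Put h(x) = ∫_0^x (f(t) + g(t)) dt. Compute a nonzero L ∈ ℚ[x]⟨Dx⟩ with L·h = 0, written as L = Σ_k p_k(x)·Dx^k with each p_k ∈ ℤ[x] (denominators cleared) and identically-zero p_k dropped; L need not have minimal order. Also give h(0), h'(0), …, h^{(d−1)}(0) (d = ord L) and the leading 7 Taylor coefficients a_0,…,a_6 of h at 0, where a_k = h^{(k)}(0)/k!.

L = 64·Dx + 20·Dx^3 + Dx^5  (order 5).
h: a_k = 0, 1, 1, -8/3, -1/3, 32/15, 2/45, …
ICs: h(0) = 0, h′(0) = 1, h′′(0) = 2, h′′′(0) = -16, h′′′′(0) = -8.

f: a_k = 0, 2, 0, -4/3, 0, 4/15, 0, …
g: a_k = 1, 0, -8, 0, 32/3, 0, -256/45, …
h₀=f+g: left-lcm gives L₀, ord ≤ 4.
h=∫₀ˣh₀: take L = L₀·Dx.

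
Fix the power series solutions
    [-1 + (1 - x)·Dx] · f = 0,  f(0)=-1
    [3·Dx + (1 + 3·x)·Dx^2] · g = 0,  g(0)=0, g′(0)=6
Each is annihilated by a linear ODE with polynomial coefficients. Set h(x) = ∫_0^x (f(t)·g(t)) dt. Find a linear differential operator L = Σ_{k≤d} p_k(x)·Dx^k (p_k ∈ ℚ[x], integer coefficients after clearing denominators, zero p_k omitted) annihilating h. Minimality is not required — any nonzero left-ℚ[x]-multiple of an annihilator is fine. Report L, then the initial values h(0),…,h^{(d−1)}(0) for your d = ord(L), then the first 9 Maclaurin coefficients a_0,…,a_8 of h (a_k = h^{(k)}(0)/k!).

L = 3·Dx + (-1 + 9·x)·Dx^2 + (-1 - 2·x + 3·x^2)·Dx^3  (order 3).
h: a_k = 0, 0, -3, 1, -15/4, 51/10, -239/20, 1713/70, -31749/560, …
ICs: h(0) = 0, h′(0) = 0, h′′(0) = -6.

f: a_k = -1, -1, -1, -1, -1, -1, -1, -1, -1, …
g: a_k = 0, 6, -9, 18, -81/2, 486/5, -243, 4374/7, -6561/4, …
L₀ := L_f ⊗_s L_g (sym. prod.), ord ≤ 2.
h=∫h₀ ⇒ L = L₀·Dx.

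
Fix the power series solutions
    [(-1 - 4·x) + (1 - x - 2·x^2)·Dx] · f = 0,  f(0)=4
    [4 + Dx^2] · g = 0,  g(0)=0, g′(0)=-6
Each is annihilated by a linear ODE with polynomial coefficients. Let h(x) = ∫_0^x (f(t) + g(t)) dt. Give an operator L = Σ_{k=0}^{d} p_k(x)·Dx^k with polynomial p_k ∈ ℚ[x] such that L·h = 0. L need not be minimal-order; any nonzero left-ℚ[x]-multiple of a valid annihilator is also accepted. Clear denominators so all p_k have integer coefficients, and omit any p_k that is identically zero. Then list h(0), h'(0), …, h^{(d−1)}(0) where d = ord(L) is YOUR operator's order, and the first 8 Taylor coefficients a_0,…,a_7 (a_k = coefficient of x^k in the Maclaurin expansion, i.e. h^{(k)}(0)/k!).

L = (68 + 304·x + 200·x^2 + 320·x^3 + 160·x^4 + 128·x^5)·Dx + (-20 + 12·x + 24·x^2 + 8·x^3 + 48·x^4 + 96·x^5 + 64·x^6)·Dx^2 + (17 + 76·x + 50·x^2 + 80·x^3 + 40·x^4 + 32·x^5)·Dx^3 + (-5 + 3·x + 6·x^2 + 2·x^3 + 12·x^4 + 24·x^5 + 16·x^6)·Dx^4  (order 4).
h: a_k = 0, 4, -1, 4, 6, 44/5, 208/15, 172/7, …
ICs: h(0) = 0, h′(0) = 4, h′′(0) = -2, h′′′(0) = 24.

f: a_k = 4, 4, 12, 20, 44, 84, 172, 340, …
g: a_k = 0, -6, 0, 4, 0, -4/5, 0, 8/105, …
f+g: L₀ = lclm(L_f,L_g), ord ≤ 1+2.
∫: right-multiply L₀ by Dx.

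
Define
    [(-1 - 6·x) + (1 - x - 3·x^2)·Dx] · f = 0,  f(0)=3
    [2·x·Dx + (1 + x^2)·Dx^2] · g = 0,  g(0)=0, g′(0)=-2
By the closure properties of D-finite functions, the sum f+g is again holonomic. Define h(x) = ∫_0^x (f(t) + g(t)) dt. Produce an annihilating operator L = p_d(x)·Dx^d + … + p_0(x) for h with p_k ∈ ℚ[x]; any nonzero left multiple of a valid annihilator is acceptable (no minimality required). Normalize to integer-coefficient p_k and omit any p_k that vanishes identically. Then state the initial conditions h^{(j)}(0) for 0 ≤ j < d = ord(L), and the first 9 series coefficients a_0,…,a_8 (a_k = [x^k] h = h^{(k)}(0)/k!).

f: a_k = 3, 3, 12, 21, 57, 120, 291, 651, 1524, …
g: a_k = 0, -2, 0, 2/3, 0, -2/5, 0, 2/7, 0, …
Sum ⇒ L₀ = lclm(L_f,L_g) in ℚ(x)⟨Dx⟩.
∫: right-multiply L₀ by Dx.
L = (-8 + 32·x + 300·x^2 + 504·x^3 + 1134·x^4 + 162·x^6)·Dx^2 + (22 + 148·x + 184·x^2 + 576·x^3 + 441·x^4 + 918·x^5 + 27·x^6 + 162·x^7)·Dx^3 + (-4 - 6·x - 18·x^2 + 60·x^3 + 85·x^4 + 75·x^5 + 126·x^6 + 9·x^7 + 27·x^8)·Dx^4  (order 4).
h: a_k = 0, 3, 1/2, 4, 65/12, 57/5, 299/15, 291/7, 4559/56, …
ICs: h(0) = 0, h′(0) = 3, h′′(0) = 1, h′′′(0) = 24.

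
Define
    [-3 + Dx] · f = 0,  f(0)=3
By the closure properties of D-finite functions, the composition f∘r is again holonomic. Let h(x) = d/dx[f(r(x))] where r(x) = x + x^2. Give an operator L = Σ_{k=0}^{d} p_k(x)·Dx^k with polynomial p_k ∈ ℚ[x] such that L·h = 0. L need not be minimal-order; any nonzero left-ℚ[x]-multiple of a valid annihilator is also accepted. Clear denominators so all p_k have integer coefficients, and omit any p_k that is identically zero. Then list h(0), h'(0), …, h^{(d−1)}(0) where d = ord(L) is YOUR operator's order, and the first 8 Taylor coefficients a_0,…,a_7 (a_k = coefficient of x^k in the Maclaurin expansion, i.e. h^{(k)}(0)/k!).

L = (5 + 12·x + 12·x^2) + (-1 - 2·x)·Dx  (order 1).
h: a_k = 9, 45, 243/2, 513/2, 3483/8, 25839/40, 13527/16, 564651/560, …
ICs: h(0) = 9.

f: a_k = 3, 9, 27/2, 27/2, 81/8, 243/40, 243/80, 729/560, …
Change of var in L_f (x↦r) gives L₀.
h=h₀': d/dx-closure on L₀ ⇒ L.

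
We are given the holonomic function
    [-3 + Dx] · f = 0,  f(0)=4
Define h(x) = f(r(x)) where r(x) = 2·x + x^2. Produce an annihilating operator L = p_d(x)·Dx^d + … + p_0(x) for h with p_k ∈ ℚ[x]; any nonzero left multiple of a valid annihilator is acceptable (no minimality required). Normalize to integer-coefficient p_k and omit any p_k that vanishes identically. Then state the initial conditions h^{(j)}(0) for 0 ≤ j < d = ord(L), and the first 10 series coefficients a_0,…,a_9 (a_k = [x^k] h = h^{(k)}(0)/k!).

L = (-6 - 6·x) + Dx  (order 1).
h: a_k = 4, 24, 84, 216, 450, 3996/5, 6246/5, 61452/35, 157761/70, 2673, …
ICs: h(0) = 4.

f: a_k = 4, 12, 18, 18, 27/2, 81/10, 81/20, 243/140, 729/1120, 243/1120, …
L₀ from L_f via x↦r, Dx↦r'^{-1}Dx.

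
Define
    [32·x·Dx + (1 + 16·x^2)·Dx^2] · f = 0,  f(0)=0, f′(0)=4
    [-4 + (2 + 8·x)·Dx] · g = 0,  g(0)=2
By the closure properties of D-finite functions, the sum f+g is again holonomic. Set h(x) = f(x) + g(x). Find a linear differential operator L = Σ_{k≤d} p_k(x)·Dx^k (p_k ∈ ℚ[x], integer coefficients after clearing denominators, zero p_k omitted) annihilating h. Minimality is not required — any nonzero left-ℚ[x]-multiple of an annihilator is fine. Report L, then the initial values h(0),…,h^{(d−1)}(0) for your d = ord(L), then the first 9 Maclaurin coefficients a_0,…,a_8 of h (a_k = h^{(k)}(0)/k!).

f: a_k = 0, 4, 0, -64/3, 0, 1024/5, 0, -16384/7, 0, …
g: a_k = 2, 4, -4, 8, -20, 56, -168, 528, -1716, …
Weyl lclm of L_f,L_g ⇒ L₀ (ord ≤ 3).
L = (-32 - 320·x + 1536·x^2 + 3072·x^3)·Dx + (-22 - 128·x + 320·x^2 + 6144·x^3 + 10752·x^4)·Dx^2 + (-1 + 12·x + 96·x^2 + 384·x^3 + 1792·x^4 + 3072·x^5)·Dx^3  (order 3).
h: a_k = 2, 8, -4, -40/3, -20, 1304/5, -168, -12688/7, -1716, …
ICs: h(0) = 2, h′(0) = 8, h′′(0) = -8.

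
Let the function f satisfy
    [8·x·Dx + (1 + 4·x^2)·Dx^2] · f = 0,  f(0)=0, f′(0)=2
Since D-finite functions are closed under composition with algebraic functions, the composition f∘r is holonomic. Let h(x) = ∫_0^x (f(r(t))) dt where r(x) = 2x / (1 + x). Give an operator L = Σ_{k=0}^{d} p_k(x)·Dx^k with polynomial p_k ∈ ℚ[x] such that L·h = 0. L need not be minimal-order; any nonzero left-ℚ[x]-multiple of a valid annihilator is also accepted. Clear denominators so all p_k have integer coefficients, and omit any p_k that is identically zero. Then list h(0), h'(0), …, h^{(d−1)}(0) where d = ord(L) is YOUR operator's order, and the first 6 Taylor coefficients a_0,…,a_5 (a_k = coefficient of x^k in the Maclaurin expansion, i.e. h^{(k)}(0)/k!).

L = (2 + 34·x)·Dx^2 + (1 + 2·x + 17·x^2)·Dx^3  (order 3).
h: a_k = 0, 0, 2, -4/3, -13/3, 12, …
ICs: h(0) = 0, h′(0) = 0, h′′(0) = 4.

f: a_k = 0, 2, 0, -8/3, 0, 32/5, …
Substitute x→r, Dx→(1/r')Dx; clear ⇒ L₀.
∫: right-multiply L₀ by Dx.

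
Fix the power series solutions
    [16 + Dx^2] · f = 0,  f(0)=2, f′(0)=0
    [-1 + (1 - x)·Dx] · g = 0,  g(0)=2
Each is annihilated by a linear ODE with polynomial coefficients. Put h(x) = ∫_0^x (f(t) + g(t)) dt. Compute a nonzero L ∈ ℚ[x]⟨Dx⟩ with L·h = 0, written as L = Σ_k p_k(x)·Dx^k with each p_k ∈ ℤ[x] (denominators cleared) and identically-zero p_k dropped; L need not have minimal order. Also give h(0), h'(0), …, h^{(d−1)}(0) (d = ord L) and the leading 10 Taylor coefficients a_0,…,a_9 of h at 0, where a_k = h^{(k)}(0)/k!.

L = (-176 + 256·x - 128·x^2)·Dx + (144 - 400·x + 384·x^2 - 128·x^3)·Dx^2 + (-11 + 16·x - 8·x^2)·Dx^3 + (9 - 25·x + 24·x^2 - 8·x^3)·Dx^4  (order 4).
h: a_k = 0, 4, 1, -14/3, 1/2, 14/3, 1/3, -422/315, 1/4, 1654/2835, …
ICs: h(0) = 0, h′(0) = 4, h′′(0) = 2, h′′′(0) = -28.

f: a_k = 2, 0, -16, 0, 64/3, 0, -512/45, 0, 1024/315, 0, …
g: a_k = 2, 2, 2, 2, 2, 2, 2, 2, 2, 2, …
f+g: L₀ = lclm(L_f,L_g), ord ≤ 2+1.
Integrate: L := L₀·Dx.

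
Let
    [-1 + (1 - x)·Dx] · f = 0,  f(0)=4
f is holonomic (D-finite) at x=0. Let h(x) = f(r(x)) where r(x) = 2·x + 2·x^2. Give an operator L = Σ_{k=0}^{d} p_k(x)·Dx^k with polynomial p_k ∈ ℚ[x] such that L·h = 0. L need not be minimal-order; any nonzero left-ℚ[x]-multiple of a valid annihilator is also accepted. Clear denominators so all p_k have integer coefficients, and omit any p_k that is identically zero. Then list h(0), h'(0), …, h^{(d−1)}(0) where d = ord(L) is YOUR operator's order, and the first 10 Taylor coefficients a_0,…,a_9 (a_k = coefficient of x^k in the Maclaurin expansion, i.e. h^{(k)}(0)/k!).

L = (2 + 4·x) + (-1 + 2·x + 2·x^2)·Dx  (order 1).
h: a_k = 4, 8, 24, 64, 176, 480, 1312, 3584, 9792, 26752, …
ICs: h(0) = 4.

f: a_k = 4, 4, 4, 4, 4, 4, 4, 4, 4, 4, …
h₀=f(r): pull back L_f along r ⇒ L₀.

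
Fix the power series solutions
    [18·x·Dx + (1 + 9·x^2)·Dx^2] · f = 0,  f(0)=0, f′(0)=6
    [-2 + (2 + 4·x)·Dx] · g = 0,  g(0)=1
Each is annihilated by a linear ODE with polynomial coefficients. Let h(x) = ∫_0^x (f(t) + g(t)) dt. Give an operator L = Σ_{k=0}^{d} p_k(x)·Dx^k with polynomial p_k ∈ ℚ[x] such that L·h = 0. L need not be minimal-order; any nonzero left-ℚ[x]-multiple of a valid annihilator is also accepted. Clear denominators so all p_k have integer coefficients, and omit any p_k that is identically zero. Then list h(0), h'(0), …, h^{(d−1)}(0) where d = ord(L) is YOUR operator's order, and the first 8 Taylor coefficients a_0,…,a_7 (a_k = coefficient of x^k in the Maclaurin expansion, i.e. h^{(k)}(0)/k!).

f: a_k = 0, 6, 0, -18, 0, 486/5, 0, -4374/7, …
g: a_k = 1, 1, -1/2, 1/2, -5/8, 7/8, -21/16, 33/16, …
Sum ⇒ L₀ = lclm(L_f,L_g) in ℚ(x)⟨Dx⟩.
Integrate: L := L₀·Dx.
L = (-36 - 180·x + 972·x^2 + 972·x^3)·Dx^2 + (-42 - 144·x + 720·x^2 + 3888·x^3 + 3402·x^4)·Dx^3 + (-2 + 32·x + 108·x^2 + 396·x^3 + 1134·x^4 + 972·x^5)·Dx^4  (order 4).
h: a_k = 0, 1, 7/2, -1/6, -35/8, -1/8, 3923/240, -3/16, …
ICs: h(0) = 0, h′(0) = 1, h′′(0) = 7, h′′′(0) = -1.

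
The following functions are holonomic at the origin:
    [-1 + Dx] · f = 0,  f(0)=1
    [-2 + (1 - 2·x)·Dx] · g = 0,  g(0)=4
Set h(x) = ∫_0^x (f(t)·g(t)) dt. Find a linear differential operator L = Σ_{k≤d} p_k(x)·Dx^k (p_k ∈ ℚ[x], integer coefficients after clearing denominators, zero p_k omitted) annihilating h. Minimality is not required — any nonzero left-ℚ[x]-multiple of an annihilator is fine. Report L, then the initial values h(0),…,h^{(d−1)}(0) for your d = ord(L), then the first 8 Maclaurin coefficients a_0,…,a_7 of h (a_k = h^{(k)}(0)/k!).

L = (3 - 2·x)·Dx + (-1 + 2·x)·Dx^2  (order 2).
h: a_k = 0, 4, 6, 26/3, 79/6, 211/10, 6331/180, 75973/1260, …
ICs: h(0) = 0, h′(0) = 4.

f: a_k = 1, 1, 1/2, 1/6, 1/24, 1/120, 1/720, 1/5040, …
g: a_k = 4, 8, 16, 32, 64, 128, 256, 512, …
Sym-product of L_f,L_g gives L₀ (≤ ord 1).
Integrate: L := L₀·Dx.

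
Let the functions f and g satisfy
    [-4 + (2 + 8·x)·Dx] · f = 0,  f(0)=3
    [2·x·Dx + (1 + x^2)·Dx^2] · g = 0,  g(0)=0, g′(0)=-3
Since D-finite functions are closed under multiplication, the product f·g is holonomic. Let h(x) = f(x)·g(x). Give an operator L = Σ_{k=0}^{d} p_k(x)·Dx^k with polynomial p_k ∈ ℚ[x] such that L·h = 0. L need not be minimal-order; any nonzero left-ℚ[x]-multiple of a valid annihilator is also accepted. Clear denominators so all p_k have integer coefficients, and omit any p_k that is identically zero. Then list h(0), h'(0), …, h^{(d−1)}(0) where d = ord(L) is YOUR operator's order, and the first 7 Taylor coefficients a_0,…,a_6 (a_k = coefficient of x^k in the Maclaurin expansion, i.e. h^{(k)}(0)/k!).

L = (12 - 4·x - 4·x^2) + (-4 - 14·x + 12·x^2 + 16·x^3)·Dx + (1 + 8·x + 17·x^2 + 8·x^3 + 16·x^4)·Dx^2  (order 2).
h: a_k = 0, -9, -18, 21, -30, 411/5, -1218/5, …
ICs: h(0) = 0, h′(0) = -9.

f: a_k = 3, 6, -6, 12, -30, 84, -252, …
g: a_k = 0, -3, 0, 1, 0, -3/5, 0, …
L₀ := L_f ⊗_s L_g (sym. prod.), ord ≤ 2.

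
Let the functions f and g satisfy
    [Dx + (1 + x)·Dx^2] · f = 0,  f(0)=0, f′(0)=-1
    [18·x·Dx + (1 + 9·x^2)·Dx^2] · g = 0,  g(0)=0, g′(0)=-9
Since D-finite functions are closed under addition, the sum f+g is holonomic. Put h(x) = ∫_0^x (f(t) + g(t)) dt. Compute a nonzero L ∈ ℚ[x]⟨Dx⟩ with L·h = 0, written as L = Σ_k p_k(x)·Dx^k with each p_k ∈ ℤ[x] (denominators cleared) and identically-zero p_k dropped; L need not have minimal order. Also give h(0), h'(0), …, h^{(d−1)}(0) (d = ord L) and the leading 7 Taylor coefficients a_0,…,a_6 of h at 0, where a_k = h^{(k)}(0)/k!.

L = (-18 - 54·x + 486·x^2 + 162·x^3)·Dx^2 + (-20 - 36·x + 432·x^2 + 972·x^3 + 324·x^4)·Dx^3 + (-1 + 17·x + 18·x^2 + 162·x^3 + 243·x^4 + 81·x^5)·Dx^4  (order 4).
h: a_k = 0, 0, -5, 1/6, 20/3, 1/20, -73/3, …
ICs: h(0) = 0, h′(0) = 0, h′′(0) = -10, h′′′(0) = 1.

f: a_k = 0, -1, 1/2, -1/3, 1/4, -1/5, 1/6, …
g: a_k = 0, -9, 0, 27, 0, -729/5, 0, …
h₀=f+g: left-lcm gives L₀, ord ≤ 4.
h=∫h₀ ⇒ L = L₀·Dx.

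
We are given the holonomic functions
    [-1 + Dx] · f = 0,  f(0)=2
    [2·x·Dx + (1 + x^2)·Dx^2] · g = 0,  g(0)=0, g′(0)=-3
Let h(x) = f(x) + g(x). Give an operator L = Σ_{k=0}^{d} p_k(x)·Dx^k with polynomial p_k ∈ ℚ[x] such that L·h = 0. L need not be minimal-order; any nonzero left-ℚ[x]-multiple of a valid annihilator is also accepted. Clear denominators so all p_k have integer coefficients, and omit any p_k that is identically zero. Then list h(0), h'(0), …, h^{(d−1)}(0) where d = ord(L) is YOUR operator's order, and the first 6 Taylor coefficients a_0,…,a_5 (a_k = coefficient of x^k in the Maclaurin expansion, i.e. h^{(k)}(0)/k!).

f: a_k = 2, 2, 1, 1/3, 1/12, 1/60, …
g: a_k = 0, -3, 0, 1, 0, -3/5, …
Weyl lclm of L_f,L_g ⇒ L₀ (ord ≤ 3).
L = (2 - 4·x - 2·x^2)·Dx + (-3 + 3·x + x^2 - x^3)·Dx^2 + (1 + x + x^2 + x^3)·Dx^3  (order 3).
h: a_k = 2, -1, 1, 4/3, 1/12, -7/12, …
ICs: h(0) = 2, h′(0) = -1, h′′(0) = 2.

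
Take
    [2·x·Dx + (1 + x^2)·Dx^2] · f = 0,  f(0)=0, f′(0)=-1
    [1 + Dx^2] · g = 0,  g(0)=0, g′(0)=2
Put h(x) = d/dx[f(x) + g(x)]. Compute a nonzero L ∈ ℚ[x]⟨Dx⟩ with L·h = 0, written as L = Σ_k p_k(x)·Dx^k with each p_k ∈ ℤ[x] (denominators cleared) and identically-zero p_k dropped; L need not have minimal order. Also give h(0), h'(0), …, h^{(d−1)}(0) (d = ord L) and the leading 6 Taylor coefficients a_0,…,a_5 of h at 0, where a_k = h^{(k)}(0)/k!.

f: a_k = 0, -1, 0, 1/3, 0, -1/5, …
g: a_k = 0, 2, 0, -1/3, 0, 1/60, …
h₀=f+g: left-lcm gives L₀, ord ≤ 4.
Derive L from L₀ (diff closure).
L = (-22·x + 28·x^3 + 2·x^5) + (-1 + 7·x^2 + 9·x^4 + x^6)·Dx + (-22·x + 28·x^3 + 2·x^5)·Dx^2 + (-1 + 7·x^2 + 9·x^4 + x^6)·Dx^3  (order 3).
h: a_k = 1, 0, 0, 0, -11/12, 0, …
ICs: h(0) = 1, h′(0) = 0, h′′(0) = 0.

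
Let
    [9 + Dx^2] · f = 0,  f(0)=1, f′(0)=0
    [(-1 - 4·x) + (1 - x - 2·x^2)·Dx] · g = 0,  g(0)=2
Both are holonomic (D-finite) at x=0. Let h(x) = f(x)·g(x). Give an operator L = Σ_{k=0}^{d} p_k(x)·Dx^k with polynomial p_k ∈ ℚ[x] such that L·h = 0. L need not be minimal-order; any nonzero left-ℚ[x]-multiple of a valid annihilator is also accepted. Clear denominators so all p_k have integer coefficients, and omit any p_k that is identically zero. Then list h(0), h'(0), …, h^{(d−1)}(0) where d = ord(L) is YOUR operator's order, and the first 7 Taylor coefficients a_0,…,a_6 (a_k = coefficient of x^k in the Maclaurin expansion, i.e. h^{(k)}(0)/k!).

L = (-5 + 9·x + 18·x^2) + (2 + 8·x)·Dx + (-1 + x + 2·x^2)·Dx^2  (order 2).
h: a_k = 2, 2, -3, 1, 7/4, 15/4, 209/40, …
ICs: h(0) = 2, h′(0) = 2.

f: a_k = 1, 0, -9/2, 0, 27/8, 0, -81/80, …
g: a_k = 2, 2, 6, 10, 22, 42, 86, …
L₀ := L_f ⊗_s L_g (sym. prod.), ord ≤ 2.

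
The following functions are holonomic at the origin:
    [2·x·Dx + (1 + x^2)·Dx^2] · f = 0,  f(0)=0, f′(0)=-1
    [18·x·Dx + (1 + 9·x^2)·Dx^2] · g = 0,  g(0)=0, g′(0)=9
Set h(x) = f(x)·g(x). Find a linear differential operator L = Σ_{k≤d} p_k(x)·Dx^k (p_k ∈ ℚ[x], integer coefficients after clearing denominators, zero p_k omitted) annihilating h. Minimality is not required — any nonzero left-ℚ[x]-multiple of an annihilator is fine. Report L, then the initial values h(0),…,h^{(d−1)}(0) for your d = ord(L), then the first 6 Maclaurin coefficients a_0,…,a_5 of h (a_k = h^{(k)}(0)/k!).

f: a_k = 0, -1, 0, 1/3, 0, -1/5, …
g: a_k = 0, 9, 0, -27, 0, 729/5, …
h₀=f·g: eliminate ⇒ L₀, order ≤ 2·2.
L = (-216·x - 3600·x^3 - 5184·x^5 + 6480·x^7 + 17496·x^9)·Dx + (-40 - 1452·x^2 - 6480·x^4 - 4536·x^6 + 22680·x^8 + 26244·x^10)·Dx^2 + (-80·x - 980·x^3 - 2160·x^5 + 2952·x^7 + 12960·x^9 + 8748·x^11)·Dx^3 + (-1 - 20·x^2 - 109·x^4 + 981·x^8 + 1620·x^10 + 729·x^12)·Dx^4  (order 4).
h: a_k = 0, 0, -9, 0, 30, 0, …
ICs: h(0) = 0, h′(0) = 0, h′′(0) = -18, h′′′(0) = 0.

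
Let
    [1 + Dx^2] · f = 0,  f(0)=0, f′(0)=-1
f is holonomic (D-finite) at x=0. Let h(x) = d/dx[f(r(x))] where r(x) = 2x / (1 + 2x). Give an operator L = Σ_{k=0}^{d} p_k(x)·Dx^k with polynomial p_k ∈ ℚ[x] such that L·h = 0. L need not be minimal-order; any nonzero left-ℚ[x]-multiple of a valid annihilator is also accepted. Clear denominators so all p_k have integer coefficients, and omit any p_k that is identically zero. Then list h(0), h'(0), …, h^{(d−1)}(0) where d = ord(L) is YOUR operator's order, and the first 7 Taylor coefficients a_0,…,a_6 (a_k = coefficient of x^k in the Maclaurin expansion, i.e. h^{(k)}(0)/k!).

L = (28 + 96·x + 96·x^2) + (12 + 72·x + 144·x^2 + 96·x^3)·Dx + (1 + 8·x + 24·x^2 + 32·x^3 + 16·x^4)·Dx^2  (order 2).
h: a_k = -2, 8, -20, 32, -4/3, -240, 55448/45, …
ICs: h(0) = -2, h′(0) = 8.

f: a_k = 0, -1, 0, 1/6, 0, -1/120, 0, …
Substitute x→r, Dx→(1/r')Dx; clear ⇒ L₀.
Derive L from L₀ (diff closure).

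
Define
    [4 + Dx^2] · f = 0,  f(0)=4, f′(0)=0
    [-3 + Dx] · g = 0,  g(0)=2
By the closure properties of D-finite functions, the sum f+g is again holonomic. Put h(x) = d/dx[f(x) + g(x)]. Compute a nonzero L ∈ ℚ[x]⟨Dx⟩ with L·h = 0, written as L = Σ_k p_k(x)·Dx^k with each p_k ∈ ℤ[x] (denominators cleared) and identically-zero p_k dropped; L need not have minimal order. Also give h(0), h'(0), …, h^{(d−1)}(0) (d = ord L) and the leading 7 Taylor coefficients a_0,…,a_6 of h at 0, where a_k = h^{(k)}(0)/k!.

L = 12 - 4·Dx + 3·Dx^2 - Dx^3  (order 3).
h: a_k = 6, 2, 27, 113/3, 81/4, 601/60, 243/40, …
ICs: h(0) = 6, h′(0) = 2, h′′(0) = 54.

f: a_k = 4, 0, -8, 0, 8/3, 0, -16/45, …
g: a_k = 2, 6, 9, 9, 27/4, 81/20, 81/40, …
f+g: L₀ = lclm(L_f,L_g), ord ≤ 2+1.
Differentiate: ansatz ord ≤ ord L₀ ⇒ L.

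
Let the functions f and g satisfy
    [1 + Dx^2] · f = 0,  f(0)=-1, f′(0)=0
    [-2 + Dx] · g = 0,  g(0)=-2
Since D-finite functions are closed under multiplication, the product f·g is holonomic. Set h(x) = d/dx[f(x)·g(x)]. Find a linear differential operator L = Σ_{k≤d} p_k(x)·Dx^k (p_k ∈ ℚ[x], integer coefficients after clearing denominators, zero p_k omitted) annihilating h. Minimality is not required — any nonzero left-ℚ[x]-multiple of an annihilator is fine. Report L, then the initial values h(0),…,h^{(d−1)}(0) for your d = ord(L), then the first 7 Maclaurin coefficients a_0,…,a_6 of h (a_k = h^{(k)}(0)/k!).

f: a_k = -1, 0, 1/2, 0, -1/24, 0, 1/720, …
g: a_k = -2, -4, -4, -8/3, -4/3, -8/15, -8/45, …
Sym-product of L_f,L_g gives L₀ (≤ ord 2).
h=h₀': d/dx-closure on L₀ ⇒ L.
L = 5 - 4·Dx + Dx^2  (order 2).
h: a_k = 4, 6, 2, -7/3, -19/6, -39/20, -139/180, …
ICs: h(0) = 4, h′(0) = 6.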